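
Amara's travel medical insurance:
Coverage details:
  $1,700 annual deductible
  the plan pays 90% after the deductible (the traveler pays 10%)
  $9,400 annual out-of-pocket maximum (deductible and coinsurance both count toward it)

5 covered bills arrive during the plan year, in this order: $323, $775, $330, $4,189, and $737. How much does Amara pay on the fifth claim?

$73.70

Bill 1, $323: all of it applies to the deductible. Traveler pays $323; OOP now $323.
Bill 2, $775: all of it applies to the deductible. Traveler owes $775 (running OOP $1,098).
Bill 3, $330: all of it applies to the deductible. Traveler pays $330; OOP now $1,428.
Bill 4, $4,189: deductible takes $272, $3,917 remains; 10% of $3,917 = $391.70. Cost to traveler: $663.70. OOP to date $2,091.70.
Bill 5, $737: 10% coinsurance on $737 = $73.70. Cost to traveler: $73.70. OOP to date $2,165.40.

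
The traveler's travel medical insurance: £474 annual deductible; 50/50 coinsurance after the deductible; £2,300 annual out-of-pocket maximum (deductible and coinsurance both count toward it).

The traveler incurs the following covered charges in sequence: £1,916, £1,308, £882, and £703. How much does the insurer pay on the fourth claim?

£693

Claim 1 — £1,916: £474 to deductible, leaving £1,442; coinsurance £1,442 × 50% = £721. Traveler pays £1,195; OOP now £1,195. Plan pays £1,916 − £1,195 = £721.
Claim 2 — £1,308: deductible already satisfied, so traveler's share is 50% × £1,308 = £654. Cost to traveler: £654. OOP to date £1,849. Insurer: £1,308 − £654 = £654.
Claim 3 — £882: deductible met; 50% of £882 = £441. Traveler owes £441 (running OOP £2,290). Insurer: £882 − £441 = £441.
Claim 4 — £703: 50% coinsurance on £703 = £351.50. That would push OOP to £2,641.50, over the £2,300 cap, so traveler pays £2,300 − £2,290 = £10. Plan pays £703 − £10 = £693.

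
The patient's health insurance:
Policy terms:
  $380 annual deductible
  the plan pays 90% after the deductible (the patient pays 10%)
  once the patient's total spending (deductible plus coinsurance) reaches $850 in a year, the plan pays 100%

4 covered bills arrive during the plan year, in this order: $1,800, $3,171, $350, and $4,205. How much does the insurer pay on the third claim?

Claim 1 ($1,800): $380 to deductible, leaving $1,420; patient's 10% is $142. Cost to patient: $522. OOP to date $522. Insurer: $1,800 − $522 = $1,278.
Claim 2 ($3,171): 10% coinsurance on $3,171 = $317.10. Cost to patient: $317.10. OOP to date $839.10. Insurer: $3,171 − $317.10 = $2,853.90.
Claim 3 ($350): deductible already satisfied, so patient's share is 10% × $350 = $35. OOP would hit $874.10 > $850, so the cap limits the patient to $850 − $839.10 = $10.90. Plan pays $350 − $10.90 = $339.10.

$339.10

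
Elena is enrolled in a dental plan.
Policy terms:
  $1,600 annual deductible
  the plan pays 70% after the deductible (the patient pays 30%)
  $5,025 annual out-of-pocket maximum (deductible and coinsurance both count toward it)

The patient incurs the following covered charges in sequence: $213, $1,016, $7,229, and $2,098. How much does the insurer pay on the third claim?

Claim 1 ($213): fully absorbed by the deductible. Cost to patient: $213. OOP to date $213. Insurer: $213 − $213 = $0.
Claim 2 ($1,016): all of it applies to the deductible. Cost to patient: $1,016. OOP to date $1,229. Insurer: $1,016 − $1,016 = $0.
Claim 3 ($7,229): $371 finishes the deductible; $6,858 goes to coinsurance; patient's 30% is $2,057.40. Cost to patient: $2,428.40. OOP to date $3,657.40. Plan pays $7,229 − $2,428.40 = $4,800.60.

$4,800.60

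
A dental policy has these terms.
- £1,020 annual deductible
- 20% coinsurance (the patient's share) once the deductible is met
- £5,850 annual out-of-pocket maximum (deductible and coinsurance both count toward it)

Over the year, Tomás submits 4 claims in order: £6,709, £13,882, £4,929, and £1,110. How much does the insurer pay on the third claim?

Claim 1 (£6,709): deductible takes £1,020, £5,689 remains; patient's 20% is £1,137.80. Cost to patient: £2,157.80. OOP to date £2,157.80. Insurer: £6,709 − £2,157.80 = £4,551.20.
Claim 2 (£13,882): deductible already satisfied, so patient's share is 20% × £13,882 = £2,776.40. Patient pays £2,776.40; OOP now £4,934.20. Insurer: £13,882 − £2,776.40 = £11,105.60.
Claim 3 (£4,929): deductible already satisfied, so patient's share is 20% × £4,929 = £985.80. Adding that to £4,934.20 gives £5,920, past the £5,850 cap; patient pays only £5,850 − £4,934.20 = £915.80. Insurer: £4,929 − £915.80 = £4,013.20.

£4,013.20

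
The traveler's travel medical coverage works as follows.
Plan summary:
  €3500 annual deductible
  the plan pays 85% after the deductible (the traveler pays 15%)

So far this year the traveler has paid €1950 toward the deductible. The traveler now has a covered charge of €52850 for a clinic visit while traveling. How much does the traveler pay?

Remaining deductible: €3500 − €1950 = €1550.
The remaining €51300 (= €52850 − €1550) moves to coinsurance.
Coinsurance: €51300 × 15% = €7695.
So the traveler owes €1550 + €7695 = €9245.

€9245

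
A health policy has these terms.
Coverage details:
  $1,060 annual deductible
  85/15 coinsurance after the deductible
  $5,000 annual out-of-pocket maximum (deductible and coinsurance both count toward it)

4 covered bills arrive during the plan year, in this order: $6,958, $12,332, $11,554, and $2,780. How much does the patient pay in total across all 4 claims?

$5,000

Bill 1, $6,958: deductible takes $1,060, $5,898 remains; coinsurance $5,898 × 15% = $884.70. Cost to patient: $1,944.70. OOP to date $1,944.70.
Bill 2, $12,332: deductible already satisfied, so patient's share is 15% × $12,332 = $1,849.80. Patient owes $1,849.80 (running OOP $3,794.50).
Bill 3, $11,554: 15% coinsurance on $11,554 = $1,733.10. OOP would hit $5,527.60 > $5,000, so the cap limits the patient to $5,000 − $3,794.50 = $1,205.50.
Bill 4, $2,780: 15% coinsurance on $2,780 = $417. Adding that to $5,000 gives $5,417, past the $5,000 cap; patient pays only $5,000 − $5,000 = $0.
Summing the patient's payments: $1,944.70 + $1,849.80 + $1,205.50 + $0 = $5,000.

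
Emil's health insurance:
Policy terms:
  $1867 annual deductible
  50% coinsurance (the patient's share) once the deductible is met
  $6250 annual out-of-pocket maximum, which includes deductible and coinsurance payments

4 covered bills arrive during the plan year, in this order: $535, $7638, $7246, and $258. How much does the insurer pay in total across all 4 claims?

Bill 1, $535: all of it applies to the deductible. Cost to patient: $535. OOP to date $535. Insurer: $535 − $535 = $0.
Bill 2, $7638: $1332 finishes the deductible; $6306 goes to coinsurance; patient's 50% is $3153. Cost to patient: $4485. OOP to date $5020. Plan pays $7638 − $4485 = $3153.
Bill 3, $7246: deductible met; 50% of $7246 = $3623. That would push OOP to $8643, over the $6250 cap, so patient pays $6250 − $5020 = $1230. Insurer: $7246 − $1230 = $6016.
Bill 4, $258: deductible already satisfied, so patient's share is 50% × $258 = $129. That would push OOP to $6379, over the $6250 cap, so patient pays $6250 − $6250 = $0. Insurer: $258 − $0 = $258.
Insurer total = bills − patient's total = $15677 − $6250 = $9427.

$9427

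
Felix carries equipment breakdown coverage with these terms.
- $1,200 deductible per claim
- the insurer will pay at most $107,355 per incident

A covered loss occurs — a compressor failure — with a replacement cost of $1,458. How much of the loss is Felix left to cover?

Subtract the deductible: $1,458 − $1,200 = $258.
$258 is within the $107,355 limit, so the insurer pays $258.
Out of pocket: $1,458 − $258 = $1,200.

$1,200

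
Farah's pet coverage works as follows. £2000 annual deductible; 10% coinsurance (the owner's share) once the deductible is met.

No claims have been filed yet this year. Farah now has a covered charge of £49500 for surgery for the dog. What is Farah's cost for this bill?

The full £2000 deductible is still open; £2000 of this bill applies to it.
After the £2000 deductible portion, £49500 − £2000 = £47500 is subject to coinsurance.
Coinsurance: £47500 × 10% = £4750.
So the owner owes £2000 + £4750 = £6750.

£6750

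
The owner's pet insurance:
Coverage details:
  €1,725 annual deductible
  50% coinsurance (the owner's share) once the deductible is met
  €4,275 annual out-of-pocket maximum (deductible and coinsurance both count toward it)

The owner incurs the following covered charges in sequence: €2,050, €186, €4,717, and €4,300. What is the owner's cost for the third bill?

€2,294.50

#1 (€2,050): €1,725 to deductible, leaving €325; 50% of €325 = €162.50. Owner pays €1,887.50; OOP now €1,887.50.
#2 (€186): deductible already satisfied, so owner's share is 50% × €186 = €93. Cost to owner: €93. OOP to date €1,980.50.
#3 (€4,717): 50% coinsurance on €4,717 = €2,358.50. OOP would hit €4,339 > €4,275, so the cap limits the owner to €4,275 − €1,980.50 = €2,294.50.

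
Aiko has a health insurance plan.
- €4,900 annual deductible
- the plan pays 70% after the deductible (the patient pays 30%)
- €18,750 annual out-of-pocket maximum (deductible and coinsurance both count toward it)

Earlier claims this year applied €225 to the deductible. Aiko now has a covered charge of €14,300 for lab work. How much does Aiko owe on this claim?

€7,562.50

Deductible still to meet: €4,900 − €225 = €4,675.
The remaining €9,625 (= €14,300 − €4,675) moves to coinsurance.
Patient's 30% share of €9,625 is €2,887.50.
That puts the patient's cost at €4,675 + €2,887.50 = €7,562.50 before any cap.
Cumulative spending €225 + €7,562.50 = €7,787.50 stays under the €18,750 maximum.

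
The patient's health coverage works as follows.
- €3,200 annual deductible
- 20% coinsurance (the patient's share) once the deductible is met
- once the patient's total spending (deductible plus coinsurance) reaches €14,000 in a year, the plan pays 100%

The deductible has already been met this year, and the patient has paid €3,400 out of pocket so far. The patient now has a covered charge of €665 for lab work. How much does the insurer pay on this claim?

The deductible is already satisfied, so the full bill goes to coinsurance.
Coinsurance: €665 × 20% = €133.
Total out-of-pocket so far would be €3,400 + €133 = €3,533, below the €14,000 cap — no reduction.
Insurer pays the balance: €665 − €133 = €532.

€532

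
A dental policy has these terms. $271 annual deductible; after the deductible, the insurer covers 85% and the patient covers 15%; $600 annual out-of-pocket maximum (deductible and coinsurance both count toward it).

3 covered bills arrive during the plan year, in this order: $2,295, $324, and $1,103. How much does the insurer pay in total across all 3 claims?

$3,122

#1 ($2,295): deductible takes $271, $2,024 remains; patient's 15% is $303.60. Patient owes $574.60 (running OOP $574.60). Plan pays $2,295 − $574.60 = $1,720.40.
#2 ($324): deductible already satisfied, so patient's share is 15% × $324 = $48.60. That would push OOP to $623.20, over the $600 cap, so patient pays $600 − $574.60 = $25.40. Insurer: $324 − $25.40 = $298.60.
#3 ($1,103): 15% coinsurance on $1,103 = $165.45. That would push OOP to $765.45, over the $600 cap, so patient pays $600 − $600 = $0. Plan pays $1,103 − $0 = $1,103.
Insurer total = bills − patient's total = $3,722 − $600 = $3,122.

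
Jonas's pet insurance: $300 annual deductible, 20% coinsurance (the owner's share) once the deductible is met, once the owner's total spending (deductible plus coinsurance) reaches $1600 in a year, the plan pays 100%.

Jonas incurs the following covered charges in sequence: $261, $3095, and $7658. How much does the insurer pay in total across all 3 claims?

Bill 1, $261: entire amount goes to the deductible. Owner owes $261 (running OOP $261). Insurer: $261 − $261 = $0.
Bill 2, $3095: $39 to deductible, leaving $3056; 20% of $3056 = $611.20. Owner pays $650.20; OOP now $911.20. Insurer: $3095 − $650.20 = $2444.80.
Bill 3, $7658: deductible already satisfied, so owner's share is 20% × $7658 = $1531.60. Adding that to $911.20 gives $2442.80, past the $1600 cap; owner pays only $1600 − $911.20 = $688.80. Insurer: $7658 − $688.80 = $6969.20.
Insurer total: $0 + $2444.80 + $6969.20 = $9414.

$9414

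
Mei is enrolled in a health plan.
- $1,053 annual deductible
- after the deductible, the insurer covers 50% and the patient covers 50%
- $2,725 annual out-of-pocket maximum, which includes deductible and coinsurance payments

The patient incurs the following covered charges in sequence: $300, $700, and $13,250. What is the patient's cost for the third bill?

#1 ($300): entire amount goes to the deductible. Patient owes $300 (running OOP $300).
#2 ($700): fully absorbed by the deductible. Patient pays $700; OOP now $1,000.
#3 ($13,250): $53 to deductible, leaving $13,197; coinsurance $13,197 × 50% = $6,598.50. Claim cost before the cap: $53 + $6,598.50 = $6,651.50. OOP would hit $7,651.50 > $2,725, so the cap limits the patient to $2,725 − $1,000 = $1,725.

$1,725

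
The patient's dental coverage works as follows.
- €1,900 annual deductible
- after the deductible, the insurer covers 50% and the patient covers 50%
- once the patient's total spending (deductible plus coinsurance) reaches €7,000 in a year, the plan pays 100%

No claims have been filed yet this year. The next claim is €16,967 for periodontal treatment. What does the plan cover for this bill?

Nothing has been paid toward the €1,900 deductible, so the first €1,900 of this charge is applied there.
That leaves €16,967 − €1,900 = €15,067 for coinsurance.
50% of €15,067 = €7,533.50 falls to the patient.
Patient responsibility before any cap: €1,900 + €7,533.50 = €9,433.50.
That would bring total out-of-pocket to €9,433.50, past the €7,000 cap. The patient is capped at €7,000 − €0 = €7,000 on this claim.
The insurer covers the remainder: €16,967 − €7,000 = €9,967.

€9,967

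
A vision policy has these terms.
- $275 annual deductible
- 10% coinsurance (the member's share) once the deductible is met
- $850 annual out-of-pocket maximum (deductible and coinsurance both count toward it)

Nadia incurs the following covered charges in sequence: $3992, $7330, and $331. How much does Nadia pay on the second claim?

Bill 1, $3992: deductible takes $275, $3717 remains; member's 10% is $371.70. Member owes $646.70 (running OOP $646.70).
Bill 2, $7330: 10% coinsurance on $7330 = $733. That would push OOP to $1379.70, over the $850 cap, so member pays $850 − $646.70 = $203.30.

$203.30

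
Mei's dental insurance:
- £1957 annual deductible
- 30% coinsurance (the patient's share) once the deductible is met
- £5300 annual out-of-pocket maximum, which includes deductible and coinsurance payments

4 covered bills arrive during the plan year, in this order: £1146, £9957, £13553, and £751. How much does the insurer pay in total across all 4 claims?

Claim 1 (£1146): entire amount goes to the deductible. Patient pays £1146; OOP now £1146. Plan pays £1146 − £1146 = £0.
Claim 2 (£9957): £811 to deductible, leaving £9146; 30% of £9146 = £2743.80. Cost to patient: £3554.80. OOP to date £4700.80. Insurer: £9957 − £3554.80 = £6402.20.
Claim 3 (£13553): deductible met; 30% of £13553 = £4065.90. Adding that to £4700.80 gives £8766.70, past the £5300 cap; patient pays only £5300 − £4700.80 = £599.20. Plan pays £13553 − £599.20 = £12953.80.
Claim 4 (£751): deductible met; 30% of £751 = £225.30. OOP would hit £5525.30 > £5300, so the cap limits the patient to £5300 − £5300 = £0. Insurer: £751 − £0 = £751.
Insurer total = bills − patient's total = £25407 − £5300 = £20107.

£20107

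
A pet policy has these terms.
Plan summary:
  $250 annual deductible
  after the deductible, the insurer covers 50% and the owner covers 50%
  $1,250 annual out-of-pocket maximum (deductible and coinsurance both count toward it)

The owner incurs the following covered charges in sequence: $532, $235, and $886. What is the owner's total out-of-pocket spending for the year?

$951.50

#1 ($532): $250 finishes the deductible; $282 goes to coinsurance; 50% of $282 = $141. Owner pays $391; OOP now $391.
#2 ($235): deductible already satisfied, so owner's share is 50% × $235 = $117.50. Owner pays $117.50; OOP now $508.50.
#3 ($886): deductible already satisfied, so owner's share is 50% × $886 = $443. Owner owes $443 (running OOP $951.50).
Summing the owner's payments: $391 + $117.50 + $443 = $951.50.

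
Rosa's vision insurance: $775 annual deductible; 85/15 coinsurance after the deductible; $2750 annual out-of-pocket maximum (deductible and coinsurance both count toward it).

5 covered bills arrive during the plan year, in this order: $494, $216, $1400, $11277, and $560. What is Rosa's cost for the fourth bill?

Claim 1 — $494: fully absorbed by the deductible. Member pays $494; OOP now $494.
Claim 2 — $216: entire amount goes to the deductible. Cost to member: $216. OOP to date $710.
Claim 3 — $1400: deductible takes $65, $1335 remains; coinsurance $1335 × 15% = $200.25. Member owes $265.25 (running OOP $975.25).
Claim 4 — $11277: deductible already satisfied, so member's share is 15% × $11277 = $1691.55. Member pays $1691.55; OOP now $2666.80.

$1691.55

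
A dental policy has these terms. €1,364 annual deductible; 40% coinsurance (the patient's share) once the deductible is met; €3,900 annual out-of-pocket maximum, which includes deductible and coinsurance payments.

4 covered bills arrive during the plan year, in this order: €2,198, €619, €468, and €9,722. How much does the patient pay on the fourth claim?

#1 (€2,198): deductible takes €1,364, €834 remains; 40% of €834 = €333.60. Patient owes €1,697.60 (running OOP €1,697.60).
#2 (€619): 40% coinsurance on €619 = €247.60. Cost to patient: €247.60. OOP to date €1,945.20.
#3 (€468): 40% coinsurance on €468 = €187.20. Cost to patient: €187.20. OOP to date €2,132.40.
#4 (€9,722): 40% coinsurance on €9,722 = €3,888.80. Adding that to €2,132.40 gives €6,021.20, past the €3,900 cap; patient pays only €3,900 − €2,132.40 = €1,767.60.

€1,767.60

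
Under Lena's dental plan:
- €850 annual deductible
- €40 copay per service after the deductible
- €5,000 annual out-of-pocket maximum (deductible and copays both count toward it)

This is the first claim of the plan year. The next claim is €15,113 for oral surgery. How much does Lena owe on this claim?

€890

Deductible not yet touched, so the first €850 of the bill goes to the deductible.
After the €850 deductible portion, €15,113 − €850 = €14,263 is subject to the copay.
Copay on this service: €40.
So the patient owes €850 + €40 = €890 before any cap.
Total out-of-pocket so far would be €0 + €890 = €890, below the €5,000 cap — no reduction.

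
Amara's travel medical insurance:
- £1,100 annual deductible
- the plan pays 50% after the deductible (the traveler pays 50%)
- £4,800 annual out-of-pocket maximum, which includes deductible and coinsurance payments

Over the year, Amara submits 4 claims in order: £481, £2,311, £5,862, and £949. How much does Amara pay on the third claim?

Bill 1, £481: fully absorbed by the deductible. Cost to traveler: £481. OOP to date £481.
Bill 2, £2,311: deductible takes £619, £1,692 remains; traveler's 50% is £846. Cost to traveler: £1,465. OOP to date £1,946.
Bill 3, £5,862: deductible already satisfied, so traveler's share is 50% × £5,862 = £2,931. That would push OOP to £4,877, over the £4,800 cap, so traveler pays £4,800 − £1,946 = £2,854.

£2,854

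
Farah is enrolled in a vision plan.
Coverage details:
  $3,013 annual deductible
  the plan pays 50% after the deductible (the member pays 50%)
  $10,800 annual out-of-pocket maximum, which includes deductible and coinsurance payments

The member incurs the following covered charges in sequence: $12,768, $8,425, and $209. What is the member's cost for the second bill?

Claim 1 — $12,768: $3,013 to deductible, leaving $9,755; member's 50% is $4,877.50. Cost to member: $7,890.50. OOP to date $7,890.50.
Claim 2 — $8,425: 50% coinsurance on $8,425 = $4,212.50. Adding that to $7,890.50 gives $12,103, past the $10,800 cap; member pays only $10,800 − $7,890.50 = $2,909.50.

$2,909.50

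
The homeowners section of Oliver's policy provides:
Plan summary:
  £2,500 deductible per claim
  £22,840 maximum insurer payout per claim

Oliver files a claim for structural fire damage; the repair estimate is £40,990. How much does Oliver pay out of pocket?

After the deductible, £40,990 − £2,500 = £38,490 remains.
The £22,840 per-incident cap binds; insurer pays £22,840.
Homeowner's share is the uncovered remainder: £40,990 − £22,840 = £18,150.

£18,150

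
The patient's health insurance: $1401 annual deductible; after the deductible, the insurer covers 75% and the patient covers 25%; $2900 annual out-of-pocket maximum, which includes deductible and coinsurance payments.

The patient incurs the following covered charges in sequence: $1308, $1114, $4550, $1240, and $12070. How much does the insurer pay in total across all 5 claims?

$17382

Claim 1 ($1308): all of it applies to the deductible. Patient pays $1308; OOP now $1308. Plan pays $1308 − $1308 = $0.
Claim 2 ($1114): $93 finishes the deductible; $1021 goes to coinsurance; patient's 25% is $255.25. Patient owes $348.25 (running OOP $1656.25). Plan pays $1114 − $348.25 = $765.75.
Claim 3 ($4550): deductible already satisfied, so patient's share is 25% × $4550 = $1137.50. Cost to patient: $1137.50. OOP to date $2793.75. Plan pays $4550 − $1137.50 = $3412.50.
Claim 4 ($1240): 25% coinsurance on $1240 = $310. That would push OOP to $3103.75, over the $2900 cap, so patient pays $2900 − $2793.75 = $106.25. Insurer: $1240 − $106.25 = $1133.75.
Claim 5 ($12070): 25% coinsurance on $12070 = $3017.50. That would push OOP to $5917.50, over the $2900 cap, so patient pays $2900 − $2900 = $0. Insurer: $12070 − $0 = $12070.
Insurer total = bills − patient's total = $20282 − $2900 = $17382.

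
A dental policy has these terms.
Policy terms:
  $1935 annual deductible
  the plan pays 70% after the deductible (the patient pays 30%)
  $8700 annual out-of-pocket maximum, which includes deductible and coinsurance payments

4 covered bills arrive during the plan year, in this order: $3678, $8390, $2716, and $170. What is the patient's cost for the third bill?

$814.80

#1 ($3678): $1935 to deductible, leaving $1743; coinsurance $1743 × 30% = $522.90. Cost to patient: $2457.90. OOP to date $2457.90.
#2 ($8390): 30% coinsurance on $8390 = $2517. Patient owes $2517 (running OOP $4974.90).
#3 ($2716): 30% coinsurance on $2716 = $814.80. Patient owes $814.80 (running OOP $5789.70).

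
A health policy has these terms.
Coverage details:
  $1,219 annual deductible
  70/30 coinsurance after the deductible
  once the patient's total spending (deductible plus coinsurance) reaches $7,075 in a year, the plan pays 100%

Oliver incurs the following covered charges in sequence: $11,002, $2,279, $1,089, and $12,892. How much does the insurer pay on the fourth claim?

$10,981.30

Claim 1 ($11,002): deductible takes $1,219, $9,783 remains; 30% of $9,783 = $2,934.90. Cost to patient: $4,153.90. OOP to date $4,153.90. Plan pays $11,002 − $4,153.90 = $6,848.10.
Claim 2 ($2,279): deductible already satisfied, so patient's share is 30% × $2,279 = $683.70. Patient pays $683.70; OOP now $4,837.60. Plan pays $2,279 − $683.70 = $1,595.30.
Claim 3 ($1,089): deductible already satisfied, so patient's share is 30% × $1,089 = $326.70. Patient pays $326.70; OOP now $5,164.30. Plan pays $1,089 − $326.70 = $762.30.
Claim 4 ($12,892): deductible met; 30% of $12,892 = $3,867.60. Adding that to $5,164.30 gives $9,031.90, past the $7,075 cap; patient pays only $7,075 − $5,164.30 = $1,910.70. Insurer: $12,892 − $1,910.70 = $10,981.30.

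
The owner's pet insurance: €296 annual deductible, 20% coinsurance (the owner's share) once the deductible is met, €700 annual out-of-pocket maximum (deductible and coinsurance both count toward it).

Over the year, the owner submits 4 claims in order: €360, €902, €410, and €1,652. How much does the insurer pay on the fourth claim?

#1 (€360): €296 to deductible, leaving €64; owner's 20% is €12.80. Owner pays €308.80; OOP now €308.80. Plan pays €360 − €308.80 = €51.20.
#2 (€902): 20% coinsurance on €902 = €180.40. Owner pays €180.40; OOP now €489.20. Insurer: €902 − €180.40 = €721.60.
#3 (€410): 20% coinsurance on €410 = €82. Owner pays €82; OOP now €571.20. Plan pays €410 − €82 = €328.
#4 (€1,652): deductible already satisfied, so owner's share is 20% × €1,652 = €330.40. OOP would hit €901.60 > €700, so the cap limits the owner to €700 − €571.20 = €128.80. Plan pays €1,652 − €128.80 = €1,523.20.

€1,523.20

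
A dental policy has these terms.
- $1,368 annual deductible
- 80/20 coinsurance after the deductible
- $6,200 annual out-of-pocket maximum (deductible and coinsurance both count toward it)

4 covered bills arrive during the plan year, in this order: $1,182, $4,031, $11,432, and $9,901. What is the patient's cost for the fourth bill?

$1,776.60

Claim 1 ($1,182): fully absorbed by the deductible. Patient pays $1,182; OOP now $1,182.
Claim 2 ($4,031): $186 finishes the deductible; $3,845 goes to coinsurance; 20% of $3,845 = $769. Cost to patient: $955. OOP to date $2,137.
Claim 3 ($11,432): 20% coinsurance on $11,432 = $2,286.40. Patient owes $2,286.40 (running OOP $4,423.40).
Claim 4 ($9,901): deductible met; 20% of $9,901 = $1,980.20. That would push OOP to $6,403.60, over the $6,200 cap, so patient pays $6,200 − $4,423.40 = $1,776.60.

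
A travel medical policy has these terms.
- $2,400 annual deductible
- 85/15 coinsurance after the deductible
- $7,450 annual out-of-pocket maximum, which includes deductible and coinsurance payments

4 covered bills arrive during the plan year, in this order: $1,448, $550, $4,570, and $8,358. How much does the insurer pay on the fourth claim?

$7,104.30

Claim 1 ($1,448): fully absorbed by the deductible. Traveler pays $1,448; OOP now $1,448. Insurer: $1,448 − $1,448 = $0.
Claim 2 ($550): entire amount goes to the deductible. Traveler pays $550; OOP now $1,998. Plan pays $550 − $550 = $0.
Claim 3 ($4,570): $402 to deductible, leaving $4,168; traveler's 15% is $625.20. Cost to traveler: $1,027.20. OOP to date $3,025.20. Plan pays $4,570 − $1,027.20 = $3,542.80.
Claim 4 ($8,358): 15% coinsurance on $8,358 = $1,253.70. Traveler pays $1,253.70; OOP now $4,278.90. Insurer: $8,358 − $1,253.70 = $7,104.30.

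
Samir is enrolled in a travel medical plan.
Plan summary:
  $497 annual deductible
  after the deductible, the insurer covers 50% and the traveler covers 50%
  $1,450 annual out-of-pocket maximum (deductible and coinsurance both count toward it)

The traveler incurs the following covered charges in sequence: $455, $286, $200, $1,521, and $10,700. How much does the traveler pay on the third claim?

$100

Bill 1, $455: entire amount goes to the deductible. Traveler pays $455; OOP now $455.
Bill 2, $286: $42 finishes the deductible; $244 goes to coinsurance; traveler's 50% is $122. Cost to traveler: $164. OOP to date $619.
Bill 3, $200: deductible already satisfied, so traveler's share is 50% × $200 = $100. Traveler pays $100; OOP now $719.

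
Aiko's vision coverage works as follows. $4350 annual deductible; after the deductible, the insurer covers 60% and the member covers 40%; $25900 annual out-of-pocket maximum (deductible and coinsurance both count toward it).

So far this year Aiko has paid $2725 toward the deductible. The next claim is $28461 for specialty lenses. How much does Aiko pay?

$12359.40

Deductible still to meet: $4350 − $2725 = $1625.
After the $1625 deductible portion, $28461 − $1625 = $26836 is subject to coinsurance.
Coinsurance: $26836 × 40% = $10734.40.
Member responsibility before any cap: $1625 + $10734.40 = $12359.40.
Year-to-date out-of-pocket becomes $2725 + $12359.40 = $15084.40, still under the $25900 maximum, so no cap applies.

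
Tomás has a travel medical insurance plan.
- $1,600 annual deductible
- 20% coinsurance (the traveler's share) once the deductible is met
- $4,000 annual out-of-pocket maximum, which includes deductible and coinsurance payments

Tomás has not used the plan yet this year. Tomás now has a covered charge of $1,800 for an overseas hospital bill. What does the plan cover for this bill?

Nothing has been paid toward the $1,600 deductible, so the first $1,600 of this charge is applied there.
After the $1,600 deductible portion, $1,800 − $1,600 = $200 is subject to coinsurance.
Traveler's 20% share of $200 is $40.
That puts the traveler's cost at $1,600 + $40 = $1,640 before any cap.
Year-to-date out-of-pocket becomes $0 + $1,640 = $1,640, still under the $4,000 maximum, so no cap applies.
Insurer pays the balance: $1,800 − $1,640 = $160.

$160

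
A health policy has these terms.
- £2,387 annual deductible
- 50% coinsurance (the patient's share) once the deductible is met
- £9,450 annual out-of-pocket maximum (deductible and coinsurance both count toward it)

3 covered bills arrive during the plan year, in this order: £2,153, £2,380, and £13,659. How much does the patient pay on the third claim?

Claim 1 (£2,153): fully absorbed by the deductible. Patient owes £2,153 (running OOP £2,153).
Claim 2 (£2,380): deductible takes £234, £2,146 remains; 50% of £2,146 = £1,073. Cost to patient: £1,307. OOP to date £3,460.
Claim 3 (£13,659): deductible already satisfied, so patient's share is 50% × £13,659 = £6,829.50. Adding that to £3,460 gives £10,289.50, past the £9,450 cap; patient pays only £9,450 − £3,460 = £5,990.

£5,990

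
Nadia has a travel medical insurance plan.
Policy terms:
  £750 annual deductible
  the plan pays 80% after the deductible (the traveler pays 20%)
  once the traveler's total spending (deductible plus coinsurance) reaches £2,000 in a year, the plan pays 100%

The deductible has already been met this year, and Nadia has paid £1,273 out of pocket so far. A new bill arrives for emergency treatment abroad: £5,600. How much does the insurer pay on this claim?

£4,873

With the deductible met, the entire £5,600 is subject to coinsurance.
Coinsurance: £5,600 × 20% = £1,120.
Year-to-date out-of-pocket would reach £1,273 + £1,120 = £2,393, above the £2,000 maximum, so the traveler pays only £2,000 − £1,273 = £727.
Insurer pays the balance: £5,600 − £727 = £4,873.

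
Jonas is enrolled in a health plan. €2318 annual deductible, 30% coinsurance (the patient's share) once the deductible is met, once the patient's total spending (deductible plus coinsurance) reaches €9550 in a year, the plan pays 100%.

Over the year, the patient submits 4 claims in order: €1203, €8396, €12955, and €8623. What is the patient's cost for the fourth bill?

€1161.20

Claim 1 — €1203: all of it applies to the deductible. Patient pays €1203; OOP now €1203.
Claim 2 — €8396: €1115 finishes the deductible; €7281 goes to coinsurance; patient's 30% is €2184.30. Patient owes €3299.30 (running OOP €4502.30).
Claim 3 — €12955: deductible already satisfied, so patient's share is 30% × €12955 = €3886.50. Patient owes €3886.50 (running OOP €8388.80).
Claim 4 — €8623: 30% coinsurance on €8623 = €2586.90. OOP would hit €10975.70 > €9550, so the cap limits the patient to €9550 − €8388.80 = €1161.20.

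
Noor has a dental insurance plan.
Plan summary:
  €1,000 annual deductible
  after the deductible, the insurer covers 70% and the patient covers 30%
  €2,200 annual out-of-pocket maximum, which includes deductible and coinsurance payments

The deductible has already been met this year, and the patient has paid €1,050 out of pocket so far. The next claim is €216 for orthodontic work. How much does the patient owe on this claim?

The deductible is already satisfied, so the full bill goes to coinsurance.
30% of €216 = €64.80 falls to the patient.
Cumulative spending €1,050 + €64.80 = €1,114.80 stays under the €2,200 maximum.

€64.80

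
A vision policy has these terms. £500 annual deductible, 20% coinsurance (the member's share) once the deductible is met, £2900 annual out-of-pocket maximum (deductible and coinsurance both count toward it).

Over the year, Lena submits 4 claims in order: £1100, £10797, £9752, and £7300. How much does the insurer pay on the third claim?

£9631.40

#1 (£1100): £500 to deductible, leaving £600; coinsurance £600 × 20% = £120. Member owes £620 (running OOP £620). Insurer: £1100 − £620 = £480.
#2 (£10797): 20% coinsurance on £10797 = £2159.40. Member owes £2159.40 (running OOP £2779.40). Insurer: £10797 − £2159.40 = £8637.60.
#3 (£9752): deductible met; 20% of £9752 = £1950.40. That would push OOP to £4729.80, over the £2900 cap, so member pays £2900 − £2779.40 = £120.60. Insurer: £9752 − £120.60 = £9631.40.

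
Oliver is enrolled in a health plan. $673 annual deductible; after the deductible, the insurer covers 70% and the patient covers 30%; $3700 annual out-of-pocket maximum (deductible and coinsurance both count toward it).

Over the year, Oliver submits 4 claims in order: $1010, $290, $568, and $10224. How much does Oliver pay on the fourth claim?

$2668.50

Claim 1 ($1010): $673 finishes the deductible; $337 goes to coinsurance; patient's 30% is $101.10. Patient owes $774.10 (running OOP $774.10).
Claim 2 ($290): deductible met; 30% of $290 = $87. Patient pays $87; OOP now $861.10.
Claim 3 ($568): 30% coinsurance on $568 = $170.40. Patient owes $170.40 (running OOP $1031.50).
Claim 4 ($10224): deductible already satisfied, so patient's share is 30% × $10224 = $3067.20. OOP would hit $4098.70 > $3700, so the cap limits the patient to $3700 − $1031.50 = $2668.50.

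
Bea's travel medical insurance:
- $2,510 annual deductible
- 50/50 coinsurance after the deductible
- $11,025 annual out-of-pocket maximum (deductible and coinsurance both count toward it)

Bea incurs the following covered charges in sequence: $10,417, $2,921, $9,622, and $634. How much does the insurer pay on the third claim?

$6,521

Claim 1 — $10,417: $2,510 to deductible, leaving $7,907; traveler's 50% is $3,953.50. Traveler owes $6,463.50 (running OOP $6,463.50). Insurer: $10,417 − $6,463.50 = $3,953.50.
Claim 2 — $2,921: 50% coinsurance on $2,921 = $1,460.50. Traveler pays $1,460.50; OOP now $7,924. Insurer: $2,921 − $1,460.50 = $1,460.50.
Claim 3 — $9,622: deductible met; 50% of $9,622 = $4,811. OOP would hit $12,735 > $11,025, so the cap limits the traveler to $11,025 − $7,924 = $3,101. Plan pays $9,622 − $3,101 = $6,521.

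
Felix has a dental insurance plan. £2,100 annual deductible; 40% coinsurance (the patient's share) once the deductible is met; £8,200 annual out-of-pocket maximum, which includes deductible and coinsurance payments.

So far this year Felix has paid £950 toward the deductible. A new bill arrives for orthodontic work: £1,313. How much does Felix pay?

£950 of the £2,100 deductible is already met, leaving £1,150.
The remaining £163 (= £1,313 − £1,150) moves to coinsurance.
Patient's 40% share of £163 is £65.20.
Patient responsibility before any cap: £1,150 + £65.20 = £1,215.20.
Year-to-date out-of-pocket becomes £950 + £1,215.20 = £2,165.20, still under the £8,200 maximum, so no cap applies.

£1,215.20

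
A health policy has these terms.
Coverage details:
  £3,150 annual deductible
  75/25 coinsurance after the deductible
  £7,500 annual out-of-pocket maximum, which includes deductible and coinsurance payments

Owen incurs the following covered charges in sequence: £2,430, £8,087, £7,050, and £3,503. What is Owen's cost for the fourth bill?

Claim 1 — £2,430: fully absorbed by the deductible. Patient owes £2,430 (running OOP £2,430).
Claim 2 — £8,087: £720 finishes the deductible; £7,367 goes to coinsurance; 25% of £7,367 = £1,841.75. Patient pays £2,561.75; OOP now £4,991.75.
Claim 3 — £7,050: deductible met; 25% of £7,050 = £1,762.50. Cost to patient: £1,762.50. OOP to date £6,754.25.
Claim 4 — £3,503: deductible already satisfied, so patient's share is 25% × £3,503 = £875.75. That would push OOP to £7,630, over the £7,500 cap, so patient pays £7,500 − £6,754.25 = £745.75.

£745.75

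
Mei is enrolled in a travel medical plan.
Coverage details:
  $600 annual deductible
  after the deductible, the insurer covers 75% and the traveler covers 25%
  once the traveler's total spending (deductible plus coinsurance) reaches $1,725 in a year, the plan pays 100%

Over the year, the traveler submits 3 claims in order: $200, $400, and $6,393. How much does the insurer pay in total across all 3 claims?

$5,268

Claim 1 ($200): all of it applies to the deductible. Traveler pays $200; OOP now $200. Insurer: $200 − $200 = $0.
Claim 2 ($400): all of it applies to the deductible. Cost to traveler: $400. OOP to date $600. Plan pays $400 − $400 = $0.
Claim 3 ($6,393): deductible already satisfied, so traveler's share is 25% × $6,393 = $1,598.25. Adding that to $600 gives $2,198.25, past the $1,725 cap; traveler pays only $1,725 − $600 = $1,125. Plan pays $6,393 − $1,125 = $5,268.
Insurer total: $0 + $0 + $5,268 = $5,268.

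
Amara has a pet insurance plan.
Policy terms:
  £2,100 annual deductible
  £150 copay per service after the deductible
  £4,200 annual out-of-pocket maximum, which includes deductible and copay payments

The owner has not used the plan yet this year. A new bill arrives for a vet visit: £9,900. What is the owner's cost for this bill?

Deductible not yet touched, so the first £2,100 of the bill goes to the deductible.
The remaining £7,800 (= £9,900 − £2,100) moves to the copay.
Copay on this service: £150.
That puts the owner's cost at £2,100 + £150 = £2,250 before any cap.
Year-to-date out-of-pocket becomes £0 + £2,250 = £2,250, still under the £4,200 maximum, so no cap applies.

£2,250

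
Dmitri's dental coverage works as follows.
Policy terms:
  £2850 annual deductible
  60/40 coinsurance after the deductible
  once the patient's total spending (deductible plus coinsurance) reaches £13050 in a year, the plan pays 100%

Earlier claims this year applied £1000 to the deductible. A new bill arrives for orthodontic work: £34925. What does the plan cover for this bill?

Remaining deductible: £2850 − £1000 = £1850.
After the £1850 deductible portion, £34925 − £1850 = £33075 is subject to coinsurance.
40% of £33075 = £13230 falls to the patient.
That puts the patient's cost at £1850 + £13230 = £15080 before any cap.
Adding £15080 to the £1000 already spent would give £16080, which exceeds the £13050 cap; the patient pays just £13050 − £1000 = £12050.
Insurer pays the balance: £34925 − £12050 = £22875.

£22875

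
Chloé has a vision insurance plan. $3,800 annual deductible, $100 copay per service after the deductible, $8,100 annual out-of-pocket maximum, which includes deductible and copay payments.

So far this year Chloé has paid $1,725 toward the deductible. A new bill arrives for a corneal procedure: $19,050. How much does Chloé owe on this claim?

$2,175

Deductible still to meet: $3,800 − $1,725 = $2,075.
After the $2,075 deductible portion, $19,050 − $2,075 = $16,975 is subject to the copay.
Copay on this service: $100.
That puts the member's cost at $2,075 + $100 = $2,175 before any cap.
Cumulative spending $1,725 + $2,175 = $3,900 stays under the $8,100 maximum.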